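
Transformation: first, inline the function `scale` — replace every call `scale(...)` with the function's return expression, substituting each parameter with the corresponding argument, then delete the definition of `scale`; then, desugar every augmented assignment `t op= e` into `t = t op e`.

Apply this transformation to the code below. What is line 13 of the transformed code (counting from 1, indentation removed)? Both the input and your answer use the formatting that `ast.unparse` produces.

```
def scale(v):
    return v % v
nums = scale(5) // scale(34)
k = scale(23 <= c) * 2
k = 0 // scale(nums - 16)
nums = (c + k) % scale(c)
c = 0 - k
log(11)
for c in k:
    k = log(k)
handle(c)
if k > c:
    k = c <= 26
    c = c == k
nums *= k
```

nums = nums * k

Transformed code:
nums = 5 % 5 // (34 % 34)
k = (23 <= c) % (23 <= c) * 2
k = 0 // ((nums - 16) % (nums - 16))
nums = (c + k) % (c % c)
c = 0 - k
log(11)
for c in k:
    k = log(k)
handle(c)
if k > c:
    k = c <= 26
    c = c == k
nums = nums * k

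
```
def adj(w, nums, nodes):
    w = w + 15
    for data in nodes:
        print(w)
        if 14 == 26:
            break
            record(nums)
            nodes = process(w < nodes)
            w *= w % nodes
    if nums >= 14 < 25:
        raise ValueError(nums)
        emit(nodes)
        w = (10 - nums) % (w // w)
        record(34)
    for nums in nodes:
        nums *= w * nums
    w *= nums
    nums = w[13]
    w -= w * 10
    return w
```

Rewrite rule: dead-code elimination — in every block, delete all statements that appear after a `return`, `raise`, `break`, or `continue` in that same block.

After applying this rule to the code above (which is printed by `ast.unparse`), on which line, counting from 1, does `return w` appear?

Transformed code:
def adj(w, nums, nodes):
    w = w + 15
    for data in nodes:
        print(w)
        if 14 == 26:
            break
    if nums >= 14 < 25:
        raise ValueError(nums)
    for nums in nodes:
        nums *= w * nums
    w *= nums
    nums = w[13]
    w -= w * 10
    return w

14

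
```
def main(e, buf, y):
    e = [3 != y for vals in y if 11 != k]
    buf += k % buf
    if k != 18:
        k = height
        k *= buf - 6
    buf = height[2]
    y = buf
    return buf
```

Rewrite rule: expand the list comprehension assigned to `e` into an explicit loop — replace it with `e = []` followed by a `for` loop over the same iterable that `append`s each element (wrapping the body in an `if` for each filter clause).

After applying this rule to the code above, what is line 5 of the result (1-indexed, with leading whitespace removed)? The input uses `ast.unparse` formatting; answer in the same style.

Transformed code:
def main(e, buf, y):
    e = []
    for vals in y:
        if 11 != k:
            e.append(3 != y)
    buf += k % buf
    if k != 18:
        k = height
        k *= buf - 6
    buf = height[2]
    y = buf
    return buf

e.append(3 != y)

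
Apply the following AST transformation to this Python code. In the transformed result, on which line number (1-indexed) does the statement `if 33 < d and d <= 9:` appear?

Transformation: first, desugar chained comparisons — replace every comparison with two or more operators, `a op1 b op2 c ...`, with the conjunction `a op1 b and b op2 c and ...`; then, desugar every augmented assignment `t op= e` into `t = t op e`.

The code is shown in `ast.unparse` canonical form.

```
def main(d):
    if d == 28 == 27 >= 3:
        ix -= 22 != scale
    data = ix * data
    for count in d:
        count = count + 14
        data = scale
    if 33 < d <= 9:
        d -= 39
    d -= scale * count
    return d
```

8

Transformed code:
def main(d):
    if d == 28 and 28 == 27 and (27 >= 3):
        ix = ix - (22 != scale)
    data = ix * data
    for count in d:
        count = count + 14
        data = scale
    if 33 < d and d <= 9:
        d = d - 39
    d = d - scale * count
    return d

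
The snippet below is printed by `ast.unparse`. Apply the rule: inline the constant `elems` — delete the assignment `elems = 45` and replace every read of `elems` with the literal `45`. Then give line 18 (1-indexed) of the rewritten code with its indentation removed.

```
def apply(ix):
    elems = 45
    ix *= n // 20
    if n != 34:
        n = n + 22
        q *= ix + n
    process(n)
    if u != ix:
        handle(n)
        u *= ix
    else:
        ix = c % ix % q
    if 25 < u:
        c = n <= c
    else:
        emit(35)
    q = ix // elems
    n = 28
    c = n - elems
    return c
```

Transformed code:
def apply(ix):
    ix *= n // 20
    if n != 34:
        n = n + 22
        q *= ix + n
    process(n)
    if u != ix:
        handle(n)
        u *= ix
    else:
        ix = c % ix % q
    if 25 < u:
        c = n <= c
    else:
        emit(35)
    q = ix // 45
    n = 28
    c = n - 45
    return c

c = n - 45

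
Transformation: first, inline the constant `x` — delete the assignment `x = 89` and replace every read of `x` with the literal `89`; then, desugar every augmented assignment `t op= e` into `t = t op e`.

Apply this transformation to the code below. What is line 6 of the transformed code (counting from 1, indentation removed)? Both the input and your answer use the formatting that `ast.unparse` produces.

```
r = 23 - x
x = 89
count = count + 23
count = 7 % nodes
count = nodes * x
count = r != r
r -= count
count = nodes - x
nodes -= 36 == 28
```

Transformed code:
r = 23 - 89
count = count + 23
count = 7 % nodes
count = nodes * 89
count = r != r
r = r - count
count = nodes - 89
nodes = nodes - (36 == 28)

r = r - count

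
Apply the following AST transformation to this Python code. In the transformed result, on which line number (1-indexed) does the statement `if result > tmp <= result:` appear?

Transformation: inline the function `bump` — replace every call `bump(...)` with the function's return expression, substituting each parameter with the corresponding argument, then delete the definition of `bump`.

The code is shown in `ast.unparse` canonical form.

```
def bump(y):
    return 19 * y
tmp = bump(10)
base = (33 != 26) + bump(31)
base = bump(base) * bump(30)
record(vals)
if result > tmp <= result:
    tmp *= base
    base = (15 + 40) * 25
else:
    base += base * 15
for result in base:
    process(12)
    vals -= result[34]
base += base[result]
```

5

Transformed code:
tmp = 19 * 10
base = (33 != 26) + 19 * 31
base = 19 * base * (19 * 30)
record(vals)
if result > tmp <= result:
    tmp *= base
    base = (15 + 40) * 25
else:
    base += base * 15
for result in base:
    process(12)
    vals -= result[34]
base += base[result]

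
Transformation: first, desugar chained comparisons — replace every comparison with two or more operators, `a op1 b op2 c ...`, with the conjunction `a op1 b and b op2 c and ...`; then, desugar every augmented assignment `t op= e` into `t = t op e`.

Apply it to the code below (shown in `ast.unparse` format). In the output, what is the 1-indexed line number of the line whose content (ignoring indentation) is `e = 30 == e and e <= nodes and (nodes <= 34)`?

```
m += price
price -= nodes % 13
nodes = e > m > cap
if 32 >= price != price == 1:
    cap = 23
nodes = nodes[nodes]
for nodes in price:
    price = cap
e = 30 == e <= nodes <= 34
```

9

Transformed code:
m = m + price
price = price - nodes % 13
nodes = e > m and m > cap
if 32 >= price and price != price and (price == 1):
    cap = 23
nodes = nodes[nodes]
for nodes in price:
    price = cap
e = 30 == e and e <= nodes and (nodes <= 34)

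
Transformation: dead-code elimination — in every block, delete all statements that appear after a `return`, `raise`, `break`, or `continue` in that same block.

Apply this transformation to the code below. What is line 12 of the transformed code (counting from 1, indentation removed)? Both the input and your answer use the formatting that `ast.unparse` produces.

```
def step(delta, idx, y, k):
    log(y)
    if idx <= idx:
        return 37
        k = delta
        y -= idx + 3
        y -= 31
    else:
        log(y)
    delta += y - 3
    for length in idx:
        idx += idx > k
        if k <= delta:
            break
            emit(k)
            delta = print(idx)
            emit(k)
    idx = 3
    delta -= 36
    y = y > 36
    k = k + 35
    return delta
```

Transformed code:
def step(delta, idx, y, k):
    log(y)
    if idx <= idx:
        return 37
    else:
        log(y)
    delta += y - 3
    for length in idx:
        idx += idx > k
        if k <= delta:
            break
    idx = 3
    delta -= 36
    y = y > 36
    k = k + 35
    return delta

idx = 3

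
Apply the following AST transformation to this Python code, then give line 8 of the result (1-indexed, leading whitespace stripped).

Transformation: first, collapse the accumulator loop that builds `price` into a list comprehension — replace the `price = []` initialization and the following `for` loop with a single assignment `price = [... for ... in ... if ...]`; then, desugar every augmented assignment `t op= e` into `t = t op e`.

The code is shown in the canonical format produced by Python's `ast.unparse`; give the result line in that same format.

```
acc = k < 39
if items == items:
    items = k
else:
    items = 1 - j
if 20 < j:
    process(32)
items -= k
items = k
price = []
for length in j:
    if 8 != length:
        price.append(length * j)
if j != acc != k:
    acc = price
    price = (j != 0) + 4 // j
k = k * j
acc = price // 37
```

Transformed code:
acc = k < 39
if items == items:
    items = k
else:
    items = 1 - j
if 20 < j:
    process(32)
items = items - k
items = k
price = [length * j for length in j if 8 != length]
if j != acc != k:
    acc = price
    price = (j != 0) + 4 // j
k = k * j
acc = price // 37

items = items - k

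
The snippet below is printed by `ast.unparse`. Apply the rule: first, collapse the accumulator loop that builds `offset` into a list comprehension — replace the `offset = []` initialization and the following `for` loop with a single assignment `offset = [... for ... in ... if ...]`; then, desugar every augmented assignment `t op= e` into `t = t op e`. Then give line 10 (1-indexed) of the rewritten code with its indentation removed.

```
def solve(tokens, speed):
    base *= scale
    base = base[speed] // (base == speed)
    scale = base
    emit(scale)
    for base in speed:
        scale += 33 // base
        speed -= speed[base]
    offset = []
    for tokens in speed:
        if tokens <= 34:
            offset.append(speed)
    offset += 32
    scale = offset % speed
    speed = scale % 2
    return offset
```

offset = offset + 32

Transformed code:
def solve(tokens, speed):
    base = base * scale
    base = base[speed] // (base == speed)
    scale = base
    emit(scale)
    for base in speed:
        scale = scale + 33 // base
        speed = speed - speed[base]
    offset = [speed for tokens in speed if tokens <= 34]
    offset = offset + 32
    scale = offset % speed
    speed = scale % 2
    return offset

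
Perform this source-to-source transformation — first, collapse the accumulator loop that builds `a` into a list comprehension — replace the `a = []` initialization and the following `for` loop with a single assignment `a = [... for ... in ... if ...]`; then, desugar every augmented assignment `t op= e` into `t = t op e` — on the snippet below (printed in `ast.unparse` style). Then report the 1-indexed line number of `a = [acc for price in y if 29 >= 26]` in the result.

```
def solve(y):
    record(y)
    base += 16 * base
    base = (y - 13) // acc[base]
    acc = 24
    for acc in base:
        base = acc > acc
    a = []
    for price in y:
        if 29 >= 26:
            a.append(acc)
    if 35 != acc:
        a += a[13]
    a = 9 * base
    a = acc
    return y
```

8

Transformed code:
def solve(y):
    record(y)
    base = base + 16 * base
    base = (y - 13) // acc[base]
    acc = 24
    for acc in base:
        base = acc > acc
    a = [acc for price in y if 29 >= 26]
    if 35 != acc:
        a = a + a[13]
    a = 9 * base
    a = acc
    return y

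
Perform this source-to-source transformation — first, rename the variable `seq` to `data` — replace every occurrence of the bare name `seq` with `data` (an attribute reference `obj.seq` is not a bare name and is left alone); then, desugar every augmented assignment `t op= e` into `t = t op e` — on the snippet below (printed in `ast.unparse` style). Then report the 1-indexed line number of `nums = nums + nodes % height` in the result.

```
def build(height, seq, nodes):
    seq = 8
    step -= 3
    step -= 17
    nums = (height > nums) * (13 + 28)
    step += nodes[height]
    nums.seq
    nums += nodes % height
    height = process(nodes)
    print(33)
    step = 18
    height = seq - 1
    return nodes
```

8

Transformed code:
def build(height, data, nodes):
    data = 8
    step = step - 3
    step = step - 17
    nums = (height > nums) * (13 + 28)
    step = step + nodes[height]
    nums.seq
    nums = nums + nodes % height
    height = process(nodes)
    print(33)
    step = 18
    height = data - 1
    return nodes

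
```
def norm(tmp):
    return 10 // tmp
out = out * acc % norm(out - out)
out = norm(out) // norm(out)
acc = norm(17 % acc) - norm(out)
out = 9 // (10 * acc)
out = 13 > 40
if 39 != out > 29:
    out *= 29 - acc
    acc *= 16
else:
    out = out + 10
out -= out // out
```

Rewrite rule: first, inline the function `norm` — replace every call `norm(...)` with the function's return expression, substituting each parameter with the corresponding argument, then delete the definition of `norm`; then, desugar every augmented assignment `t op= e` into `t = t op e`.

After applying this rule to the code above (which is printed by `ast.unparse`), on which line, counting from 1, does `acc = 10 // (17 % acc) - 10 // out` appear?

3

Transformed code:
out = out * acc % (10 // (out - out))
out = 10 // out // (10 // out)
acc = 10 // (17 % acc) - 10 // out
out = 9 // (10 * acc)
out = 13 > 40
if 39 != out > 29:
    out = out * (29 - acc)
    acc = acc * 16
else:
    out = out + 10
out = out - out // out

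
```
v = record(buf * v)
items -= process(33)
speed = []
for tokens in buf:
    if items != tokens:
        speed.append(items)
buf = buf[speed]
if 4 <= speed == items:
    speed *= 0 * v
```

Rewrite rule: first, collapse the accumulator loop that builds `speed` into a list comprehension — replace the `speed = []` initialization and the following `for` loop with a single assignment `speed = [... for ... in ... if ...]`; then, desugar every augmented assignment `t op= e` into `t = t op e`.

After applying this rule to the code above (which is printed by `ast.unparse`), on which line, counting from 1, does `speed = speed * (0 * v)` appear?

Transformed code:
v = record(buf * v)
items = items - process(33)
speed = [items for tokens in buf if items != tokens]
buf = buf[speed]
if 4 <= speed == items:
    speed = speed * (0 * v)

6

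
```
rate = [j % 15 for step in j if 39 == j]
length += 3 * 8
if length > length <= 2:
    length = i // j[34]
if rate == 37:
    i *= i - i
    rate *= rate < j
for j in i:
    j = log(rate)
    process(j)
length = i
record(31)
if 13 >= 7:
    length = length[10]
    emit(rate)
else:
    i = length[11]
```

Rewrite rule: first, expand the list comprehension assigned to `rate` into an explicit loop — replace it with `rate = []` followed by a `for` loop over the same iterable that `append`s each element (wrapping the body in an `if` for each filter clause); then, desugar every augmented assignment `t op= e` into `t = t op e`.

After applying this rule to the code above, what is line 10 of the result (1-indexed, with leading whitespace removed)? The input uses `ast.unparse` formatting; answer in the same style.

rate = rate * (rate < j)

Transformed code:
rate = []
for step in j:
    if 39 == j:
        rate.append(j % 15)
length = length + 3 * 8
if length > length <= 2:
    length = i // j[34]
if rate == 37:
    i = i * (i - i)
    rate = rate * (rate < j)
for j in i:
    j = log(rate)
    process(j)
length = i
record(31)
if 13 >= 7:
    length = length[10]
    emit(rate)
else:
    i = length[11]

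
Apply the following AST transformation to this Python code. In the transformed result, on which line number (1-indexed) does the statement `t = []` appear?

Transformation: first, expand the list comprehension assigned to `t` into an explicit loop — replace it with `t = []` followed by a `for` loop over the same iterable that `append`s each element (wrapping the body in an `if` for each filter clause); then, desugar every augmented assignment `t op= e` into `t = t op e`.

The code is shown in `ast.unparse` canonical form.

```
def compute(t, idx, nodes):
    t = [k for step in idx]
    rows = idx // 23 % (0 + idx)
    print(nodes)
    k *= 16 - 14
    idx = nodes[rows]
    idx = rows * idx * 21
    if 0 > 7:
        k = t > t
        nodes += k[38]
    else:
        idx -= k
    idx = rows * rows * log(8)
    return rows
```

Transformed code:
def compute(t, idx, nodes):
    t = []
    for step in idx:
        t.append(k)
    rows = idx // 23 % (0 + idx)
    print(nodes)
    k = k * (16 - 14)
    idx = nodes[rows]
    idx = rows * idx * 21
    if 0 > 7:
        k = t > t
        nodes = nodes + k[38]
    else:
        idx = idx - k
    idx = rows * rows * log(8)
    return rows

2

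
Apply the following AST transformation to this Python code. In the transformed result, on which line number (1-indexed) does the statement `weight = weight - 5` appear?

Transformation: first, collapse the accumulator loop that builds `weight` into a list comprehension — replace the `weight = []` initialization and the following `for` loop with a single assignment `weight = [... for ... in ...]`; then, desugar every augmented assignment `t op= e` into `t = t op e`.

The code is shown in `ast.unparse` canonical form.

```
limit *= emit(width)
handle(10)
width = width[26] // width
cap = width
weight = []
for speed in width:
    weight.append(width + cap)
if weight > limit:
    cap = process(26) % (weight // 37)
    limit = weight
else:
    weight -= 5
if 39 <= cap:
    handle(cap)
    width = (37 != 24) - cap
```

10

Transformed code:
limit = limit * emit(width)
handle(10)
width = width[26] // width
cap = width
weight = [width + cap for speed in width]
if weight > limit:
    cap = process(26) % (weight // 37)
    limit = weight
else:
    weight = weight - 5
if 39 <= cap:
    handle(cap)
    width = (37 != 24) - cap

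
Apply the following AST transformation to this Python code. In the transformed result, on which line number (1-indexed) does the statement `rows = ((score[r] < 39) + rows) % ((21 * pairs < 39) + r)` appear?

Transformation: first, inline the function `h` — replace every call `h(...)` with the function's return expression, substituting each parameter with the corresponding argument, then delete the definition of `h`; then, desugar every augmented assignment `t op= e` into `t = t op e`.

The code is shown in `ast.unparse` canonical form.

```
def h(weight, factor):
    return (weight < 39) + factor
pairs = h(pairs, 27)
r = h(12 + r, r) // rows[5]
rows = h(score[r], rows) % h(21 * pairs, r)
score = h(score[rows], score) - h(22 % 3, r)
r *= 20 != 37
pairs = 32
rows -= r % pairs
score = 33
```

3

Transformed code:
pairs = (pairs < 39) + 27
r = ((12 + r < 39) + r) // rows[5]
rows = ((score[r] < 39) + rows) % ((21 * pairs < 39) + r)
score = (score[rows] < 39) + score - ((22 % 3 < 39) + r)
r = r * (20 != 37)
pairs = 32
rows = rows - r % pairs
score = 33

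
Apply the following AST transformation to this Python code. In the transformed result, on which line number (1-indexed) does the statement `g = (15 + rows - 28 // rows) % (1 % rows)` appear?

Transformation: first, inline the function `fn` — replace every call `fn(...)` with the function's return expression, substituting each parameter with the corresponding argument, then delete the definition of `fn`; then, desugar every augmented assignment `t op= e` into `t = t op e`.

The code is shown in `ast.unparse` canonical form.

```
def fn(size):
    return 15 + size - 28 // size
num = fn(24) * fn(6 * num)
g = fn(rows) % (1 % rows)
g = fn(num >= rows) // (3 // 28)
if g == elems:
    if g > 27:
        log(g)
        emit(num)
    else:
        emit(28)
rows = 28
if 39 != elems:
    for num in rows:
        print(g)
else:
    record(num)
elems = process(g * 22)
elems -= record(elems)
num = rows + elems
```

2

Transformed code:
num = (15 + 24 - 28 // 24) * (15 + 6 * num - 28 // (6 * num))
g = (15 + rows - 28 // rows) % (1 % rows)
g = (15 + (num >= rows) - 28 // (num >= rows)) // (3 // 28)
if g == elems:
    if g > 27:
        log(g)
        emit(num)
    else:
        emit(28)
rows = 28
if 39 != elems:
    for num in rows:
        print(g)
else:
    record(num)
elems = process(g * 22)
elems = elems - record(elems)
num = rows + elems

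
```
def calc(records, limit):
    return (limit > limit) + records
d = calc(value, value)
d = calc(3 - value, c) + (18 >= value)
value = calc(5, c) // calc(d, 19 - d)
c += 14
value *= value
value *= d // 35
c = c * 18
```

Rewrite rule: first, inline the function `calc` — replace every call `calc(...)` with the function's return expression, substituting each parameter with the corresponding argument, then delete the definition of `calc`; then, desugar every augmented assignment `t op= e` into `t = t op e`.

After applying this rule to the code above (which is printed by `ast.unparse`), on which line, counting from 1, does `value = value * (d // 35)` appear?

6

Transformed code:
d = (value > value) + value
d = (c > c) + (3 - value) + (18 >= value)
value = ((c > c) + 5) // ((19 - d > 19 - d) + d)
c = c + 14
value = value * value
value = value * (d // 35)
c = c * 18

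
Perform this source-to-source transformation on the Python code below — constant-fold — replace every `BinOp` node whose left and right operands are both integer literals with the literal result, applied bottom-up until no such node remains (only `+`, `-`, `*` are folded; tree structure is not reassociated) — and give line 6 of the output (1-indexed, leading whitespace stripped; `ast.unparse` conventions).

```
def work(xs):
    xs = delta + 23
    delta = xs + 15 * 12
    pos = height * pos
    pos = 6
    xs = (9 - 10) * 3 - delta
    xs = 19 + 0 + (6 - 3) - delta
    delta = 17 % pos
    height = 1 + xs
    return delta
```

Transformed code:
def work(xs):
    xs = delta + 23
    delta = xs + 180
    pos = height * pos
    pos = 6
    xs = -3 - delta
    xs = 22 - delta
    delta = 17 % pos
    height = 1 + xs
    return delta

xs = -3 - delta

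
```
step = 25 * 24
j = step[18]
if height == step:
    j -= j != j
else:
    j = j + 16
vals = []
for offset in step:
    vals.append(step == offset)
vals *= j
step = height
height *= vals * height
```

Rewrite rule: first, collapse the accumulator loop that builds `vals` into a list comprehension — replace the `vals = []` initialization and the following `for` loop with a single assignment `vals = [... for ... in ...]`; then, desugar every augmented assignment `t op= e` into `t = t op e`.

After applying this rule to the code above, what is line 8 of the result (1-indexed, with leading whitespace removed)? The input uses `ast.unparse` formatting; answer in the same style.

vals = vals * j

Transformed code:
step = 25 * 24
j = step[18]
if height == step:
    j = j - (j != j)
else:
    j = j + 16
vals = [step == offset for offset in step]
vals = vals * j
step = height
height = height * (vals * height)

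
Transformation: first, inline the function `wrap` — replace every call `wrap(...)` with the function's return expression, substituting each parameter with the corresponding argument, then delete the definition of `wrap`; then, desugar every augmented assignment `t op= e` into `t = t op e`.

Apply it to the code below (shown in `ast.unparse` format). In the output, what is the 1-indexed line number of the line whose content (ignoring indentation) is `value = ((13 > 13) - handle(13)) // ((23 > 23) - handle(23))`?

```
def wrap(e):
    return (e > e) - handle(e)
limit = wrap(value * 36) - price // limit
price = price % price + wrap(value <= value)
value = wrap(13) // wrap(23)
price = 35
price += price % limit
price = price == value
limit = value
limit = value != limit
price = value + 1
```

3

Transformed code:
limit = (value * 36 > value * 36) - handle(value * 36) - price // limit
price = price % price + (((value <= value) > (value <= value)) - handle(value <= value))
value = ((13 > 13) - handle(13)) // ((23 > 23) - handle(23))
price = 35
price = price + price % limit
price = price == value
limit = value
limit = value != limit
price = value + 1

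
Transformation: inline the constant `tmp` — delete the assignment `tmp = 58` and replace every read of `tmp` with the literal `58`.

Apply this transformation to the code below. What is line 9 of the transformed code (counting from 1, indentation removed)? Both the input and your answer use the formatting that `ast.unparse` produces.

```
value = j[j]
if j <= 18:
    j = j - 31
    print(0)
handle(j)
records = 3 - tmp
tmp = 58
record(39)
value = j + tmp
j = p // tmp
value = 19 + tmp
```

Transformed code:
value = j[j]
if j <= 18:
    j = j - 31
    print(0)
handle(j)
records = 3 - 58
record(39)
value = j + 58
j = p // 58
value = 19 + 58

j = p // 58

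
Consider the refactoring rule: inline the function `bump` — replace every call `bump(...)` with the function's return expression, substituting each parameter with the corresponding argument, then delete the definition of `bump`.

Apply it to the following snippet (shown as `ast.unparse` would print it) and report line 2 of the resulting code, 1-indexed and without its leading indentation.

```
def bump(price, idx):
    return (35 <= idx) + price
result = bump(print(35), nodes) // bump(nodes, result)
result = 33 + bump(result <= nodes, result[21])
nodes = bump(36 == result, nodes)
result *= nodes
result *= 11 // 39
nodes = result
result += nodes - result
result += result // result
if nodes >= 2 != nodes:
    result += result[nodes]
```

result = 33 + ((35 <= result[21]) + (result <= nodes))

Transformed code:
result = ((35 <= nodes) + print(35)) // ((35 <= result) + nodes)
result = 33 + ((35 <= result[21]) + (result <= nodes))
nodes = (35 <= nodes) + (36 == result)
result *= nodes
result *= 11 // 39
nodes = result
result += nodes - result
result += result // result
if nodes >= 2 != nodes:
    result += result[nodes]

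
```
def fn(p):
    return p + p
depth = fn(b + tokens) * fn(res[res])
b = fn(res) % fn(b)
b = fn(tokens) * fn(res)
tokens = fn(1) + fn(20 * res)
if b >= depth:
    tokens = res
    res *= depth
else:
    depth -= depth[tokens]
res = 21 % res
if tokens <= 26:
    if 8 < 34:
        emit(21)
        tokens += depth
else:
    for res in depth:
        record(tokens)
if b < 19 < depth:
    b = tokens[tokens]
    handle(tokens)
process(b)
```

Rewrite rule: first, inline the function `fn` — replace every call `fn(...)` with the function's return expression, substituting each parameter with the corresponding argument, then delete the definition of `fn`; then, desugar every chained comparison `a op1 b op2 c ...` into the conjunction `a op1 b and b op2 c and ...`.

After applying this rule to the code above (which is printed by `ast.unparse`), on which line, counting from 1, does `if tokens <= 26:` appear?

Transformed code:
depth = (b + tokens + (b + tokens)) * (res[res] + res[res])
b = (res + res) % (b + b)
b = (tokens + tokens) * (res + res)
tokens = 1 + 1 + (20 * res + 20 * res)
if b >= depth:
    tokens = res
    res *= depth
else:
    depth -= depth[tokens]
res = 21 % res
if tokens <= 26:
    if 8 < 34:
        emit(21)
        tokens += depth
else:
    for res in depth:
        record(tokens)
if b < 19 and 19 < depth:
    b = tokens[tokens]
    handle(tokens)
process(b)

11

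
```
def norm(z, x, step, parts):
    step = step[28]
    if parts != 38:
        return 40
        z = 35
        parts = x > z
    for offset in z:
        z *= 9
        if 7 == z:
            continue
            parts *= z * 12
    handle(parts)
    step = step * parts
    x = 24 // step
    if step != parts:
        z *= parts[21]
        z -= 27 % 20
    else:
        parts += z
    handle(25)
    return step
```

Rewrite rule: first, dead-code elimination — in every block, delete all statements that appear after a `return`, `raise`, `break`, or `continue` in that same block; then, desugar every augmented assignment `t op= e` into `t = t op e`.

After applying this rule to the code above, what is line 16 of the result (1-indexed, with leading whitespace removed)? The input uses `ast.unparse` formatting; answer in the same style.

parts = parts + z

Transformed code:
def norm(z, x, step, parts):
    step = step[28]
    if parts != 38:
        return 40
    for offset in z:
        z = z * 9
        if 7 == z:
            continue
    handle(parts)
    step = step * parts
    x = 24 // step
    if step != parts:
        z = z * parts[21]
        z = z - 27 % 20
    else:
        parts = parts + z
    handle(25)
    return step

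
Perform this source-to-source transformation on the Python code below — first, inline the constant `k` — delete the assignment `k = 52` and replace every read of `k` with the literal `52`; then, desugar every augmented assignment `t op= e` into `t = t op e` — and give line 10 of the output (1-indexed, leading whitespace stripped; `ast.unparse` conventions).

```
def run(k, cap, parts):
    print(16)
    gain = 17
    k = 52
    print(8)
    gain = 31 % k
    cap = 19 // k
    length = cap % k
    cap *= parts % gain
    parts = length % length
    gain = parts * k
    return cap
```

Transformed code:
def run(k, cap, parts):
    print(16)
    gain = 17
    print(8)
    gain = 31 % 52
    cap = 19 // 52
    length = cap % 52
    cap = cap * (parts % gain)
    parts = length % length
    gain = parts * 52
    return cap

gain = parts * 52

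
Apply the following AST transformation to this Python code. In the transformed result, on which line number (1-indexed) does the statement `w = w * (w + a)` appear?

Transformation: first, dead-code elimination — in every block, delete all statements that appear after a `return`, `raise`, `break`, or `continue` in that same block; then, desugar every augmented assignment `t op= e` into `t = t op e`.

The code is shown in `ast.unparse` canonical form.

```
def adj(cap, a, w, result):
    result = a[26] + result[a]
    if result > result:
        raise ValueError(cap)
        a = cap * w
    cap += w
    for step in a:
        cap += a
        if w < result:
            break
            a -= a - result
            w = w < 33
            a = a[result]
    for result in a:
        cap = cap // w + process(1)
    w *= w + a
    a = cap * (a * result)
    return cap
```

Transformed code:
def adj(cap, a, w, result):
    result = a[26] + result[a]
    if result > result:
        raise ValueError(cap)
    cap = cap + w
    for step in a:
        cap = cap + a
        if w < result:
            break
    for result in a:
        cap = cap // w + process(1)
    w = w * (w + a)
    a = cap * (a * result)
    return cap

12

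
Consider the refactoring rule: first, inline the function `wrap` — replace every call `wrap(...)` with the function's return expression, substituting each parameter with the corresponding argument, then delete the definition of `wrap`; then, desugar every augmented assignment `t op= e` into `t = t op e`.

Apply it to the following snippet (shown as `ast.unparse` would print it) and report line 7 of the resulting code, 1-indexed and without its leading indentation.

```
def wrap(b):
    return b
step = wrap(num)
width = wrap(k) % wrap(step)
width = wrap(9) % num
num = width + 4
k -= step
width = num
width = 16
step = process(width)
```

Transformed code:
step = num
width = k % step
width = 9 % num
num = width + 4
k = k - step
width = num
width = 16
step = process(width)

width = 16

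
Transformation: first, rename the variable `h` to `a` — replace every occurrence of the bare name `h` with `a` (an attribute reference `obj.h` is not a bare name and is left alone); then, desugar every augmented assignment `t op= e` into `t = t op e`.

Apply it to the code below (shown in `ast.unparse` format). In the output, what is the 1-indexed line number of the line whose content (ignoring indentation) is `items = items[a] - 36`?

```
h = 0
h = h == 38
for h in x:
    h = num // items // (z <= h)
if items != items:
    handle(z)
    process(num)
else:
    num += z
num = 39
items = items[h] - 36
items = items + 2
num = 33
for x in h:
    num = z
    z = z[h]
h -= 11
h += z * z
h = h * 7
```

11

Transformed code:
a = 0
a = a == 38
for a in x:
    a = num // items // (z <= a)
if items != items:
    handle(z)
    process(num)
else:
    num = num + z
num = 39
items = items[a] - 36
items = items + 2
num = 33
for x in a:
    num = z
    z = z[a]
a = a - 11
a = a + z * z
a = a * 7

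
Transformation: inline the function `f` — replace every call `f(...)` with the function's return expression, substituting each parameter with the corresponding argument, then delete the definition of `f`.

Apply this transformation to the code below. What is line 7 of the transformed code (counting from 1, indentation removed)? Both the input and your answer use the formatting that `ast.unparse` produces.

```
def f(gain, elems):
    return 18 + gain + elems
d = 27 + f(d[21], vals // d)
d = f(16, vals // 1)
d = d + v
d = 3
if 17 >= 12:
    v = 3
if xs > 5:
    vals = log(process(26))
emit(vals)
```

if xs > 5:

Transformed code:
d = 27 + (18 + d[21] + vals // d)
d = 18 + 16 + vals // 1
d = d + v
d = 3
if 17 >= 12:
    v = 3
if xs > 5:
    vals = log(process(26))
emit(vals)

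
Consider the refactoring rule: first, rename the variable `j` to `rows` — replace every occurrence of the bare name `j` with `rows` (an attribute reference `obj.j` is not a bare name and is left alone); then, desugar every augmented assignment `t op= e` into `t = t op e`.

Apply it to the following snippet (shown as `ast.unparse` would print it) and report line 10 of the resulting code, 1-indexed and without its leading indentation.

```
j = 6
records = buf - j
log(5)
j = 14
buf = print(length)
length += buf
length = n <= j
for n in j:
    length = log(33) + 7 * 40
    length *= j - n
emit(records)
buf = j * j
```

Transformed code:
rows = 6
records = buf - rows
log(5)
rows = 14
buf = print(length)
length = length + buf
length = n <= rows
for n in rows:
    length = log(33) + 7 * 40
    length = length * (rows - n)
emit(records)
buf = rows * rows

length = length * (rows - n)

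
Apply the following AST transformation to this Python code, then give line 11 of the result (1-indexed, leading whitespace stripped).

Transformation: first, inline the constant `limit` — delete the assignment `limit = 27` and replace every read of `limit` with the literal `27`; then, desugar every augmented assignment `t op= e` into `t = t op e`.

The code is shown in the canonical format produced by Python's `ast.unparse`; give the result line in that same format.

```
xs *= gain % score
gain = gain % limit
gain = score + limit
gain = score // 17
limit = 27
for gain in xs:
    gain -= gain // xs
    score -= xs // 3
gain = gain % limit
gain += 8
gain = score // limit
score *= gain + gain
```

Transformed code:
xs = xs * (gain % score)
gain = gain % 27
gain = score + 27
gain = score // 17
for gain in xs:
    gain = gain - gain // xs
    score = score - xs // 3
gain = gain % 27
gain = gain + 8
gain = score // 27
score = score * (gain + gain)

score = score * (gain + gain)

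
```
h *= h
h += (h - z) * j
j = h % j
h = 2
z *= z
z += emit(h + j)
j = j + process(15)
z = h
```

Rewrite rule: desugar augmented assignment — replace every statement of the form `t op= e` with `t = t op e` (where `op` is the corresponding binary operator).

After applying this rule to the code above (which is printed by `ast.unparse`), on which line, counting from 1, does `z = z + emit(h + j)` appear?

Transformed code:
h = h * h
h = h + (h - z) * j
j = h % j
h = 2
z = z * z
z = z + emit(h + j)
j = j + process(15)
z = h

6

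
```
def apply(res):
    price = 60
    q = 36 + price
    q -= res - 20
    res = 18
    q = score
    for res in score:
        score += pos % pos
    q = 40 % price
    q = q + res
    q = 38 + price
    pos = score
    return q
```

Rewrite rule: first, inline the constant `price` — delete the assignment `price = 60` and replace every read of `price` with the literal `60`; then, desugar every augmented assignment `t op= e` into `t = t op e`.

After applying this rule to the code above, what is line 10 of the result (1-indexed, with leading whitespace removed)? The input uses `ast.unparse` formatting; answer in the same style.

Transformed code:
def apply(res):
    q = 36 + 60
    q = q - (res - 20)
    res = 18
    q = score
    for res in score:
        score = score + pos % pos
    q = 40 % 60
    q = q + res
    q = 38 + 60
    pos = score
    return q

q = 38 + 60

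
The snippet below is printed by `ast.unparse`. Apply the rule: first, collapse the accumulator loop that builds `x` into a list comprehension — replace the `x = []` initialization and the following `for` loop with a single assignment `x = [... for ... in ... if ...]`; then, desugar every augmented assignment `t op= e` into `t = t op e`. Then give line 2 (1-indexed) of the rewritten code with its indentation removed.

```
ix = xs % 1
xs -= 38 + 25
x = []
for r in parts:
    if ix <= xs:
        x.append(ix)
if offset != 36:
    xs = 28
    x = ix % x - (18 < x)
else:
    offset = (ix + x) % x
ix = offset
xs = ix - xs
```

Transformed code:
ix = xs % 1
xs = xs - (38 + 25)
x = [ix for r in parts if ix <= xs]
if offset != 36:
    xs = 28
    x = ix % x - (18 < x)
else:
    offset = (ix + x) % x
ix = offset
xs = ix - xs

xs = xs - (38 + 25)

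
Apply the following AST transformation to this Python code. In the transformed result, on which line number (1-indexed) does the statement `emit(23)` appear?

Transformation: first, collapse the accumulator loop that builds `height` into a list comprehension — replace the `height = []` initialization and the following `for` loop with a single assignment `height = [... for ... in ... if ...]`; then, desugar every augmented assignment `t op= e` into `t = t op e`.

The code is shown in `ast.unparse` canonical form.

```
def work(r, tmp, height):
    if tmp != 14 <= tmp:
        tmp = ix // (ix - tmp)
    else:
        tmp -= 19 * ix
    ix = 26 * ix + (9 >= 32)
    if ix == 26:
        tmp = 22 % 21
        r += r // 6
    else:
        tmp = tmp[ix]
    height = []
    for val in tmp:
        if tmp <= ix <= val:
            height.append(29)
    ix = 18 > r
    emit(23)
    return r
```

Transformed code:
def work(r, tmp, height):
    if tmp != 14 <= tmp:
        tmp = ix // (ix - tmp)
    else:
        tmp = tmp - 19 * ix
    ix = 26 * ix + (9 >= 32)
    if ix == 26:
        tmp = 22 % 21
        r = r + r // 6
    else:
        tmp = tmp[ix]
    height = [29 for val in tmp if tmp <= ix <= val]
    ix = 18 > r
    emit(23)
    return r

14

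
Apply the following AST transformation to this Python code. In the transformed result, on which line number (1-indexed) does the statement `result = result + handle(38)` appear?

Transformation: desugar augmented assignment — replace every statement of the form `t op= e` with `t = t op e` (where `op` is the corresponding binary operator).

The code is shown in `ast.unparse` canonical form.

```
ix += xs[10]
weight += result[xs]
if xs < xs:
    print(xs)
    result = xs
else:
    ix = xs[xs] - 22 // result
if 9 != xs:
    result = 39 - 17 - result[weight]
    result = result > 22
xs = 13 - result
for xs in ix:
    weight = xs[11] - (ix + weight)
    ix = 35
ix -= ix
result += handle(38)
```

16

Transformed code:
ix = ix + xs[10]
weight = weight + result[xs]
if xs < xs:
    print(xs)
    result = xs
else:
    ix = xs[xs] - 22 // result
if 9 != xs:
    result = 39 - 17 - result[weight]
    result = result > 22
xs = 13 - result
for xs in ix:
    weight = xs[11] - (ix + weight)
    ix = 35
ix = ix - ix
result = result + handle(38)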